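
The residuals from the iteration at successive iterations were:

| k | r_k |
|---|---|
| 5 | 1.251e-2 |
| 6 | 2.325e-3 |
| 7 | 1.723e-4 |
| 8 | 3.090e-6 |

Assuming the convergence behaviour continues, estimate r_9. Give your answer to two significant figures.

First estimate the order: p ≈ ln(r_8/r_7) / ln(r_7/r_6) = ln(3.090e-6/1.723e-4)/ln(1.723e-4/2.325e-3) = ln(0.0179338)/ln(0.0741075) ≈ 1.5452.
Then r_9 ≈ r_8·(r_8/r_7)^p = 3.090e-6·(0.0179338)^1.5452 = 3.090e-6·0.00200251 ≈ 6.188e-09.

6.2e-9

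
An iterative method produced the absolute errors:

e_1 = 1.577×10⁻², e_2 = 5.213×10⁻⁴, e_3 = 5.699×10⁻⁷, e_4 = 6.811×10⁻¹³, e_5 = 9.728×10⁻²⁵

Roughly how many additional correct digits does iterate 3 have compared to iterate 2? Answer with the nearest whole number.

Digits gained ≈ log₁₀(e_2/e_3) = log₁₀(5.213×10⁻⁴/5.699×10⁻⁷) = log₁₀(914.722) ≈ 2.961.

3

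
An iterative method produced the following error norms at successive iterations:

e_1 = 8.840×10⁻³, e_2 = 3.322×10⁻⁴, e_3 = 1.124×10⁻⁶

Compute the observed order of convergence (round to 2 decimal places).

p ≈ ln(e_3/e_2) / ln(e_2/e_1)
  = ln(1.124×10⁻⁶/3.322×10⁻⁴) / ln(3.322×10⁻⁴/8.840×10⁻³)
  = ln(0.0033835) / ln(0.0375792)
  = -5.68884 / -3.28130 ≈ 1.73372

1.73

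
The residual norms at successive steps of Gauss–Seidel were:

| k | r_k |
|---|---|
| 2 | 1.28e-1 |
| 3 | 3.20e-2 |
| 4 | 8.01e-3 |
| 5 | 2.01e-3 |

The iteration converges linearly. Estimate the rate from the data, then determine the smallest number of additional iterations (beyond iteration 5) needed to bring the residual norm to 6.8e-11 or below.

13

Rate ρ ≈ r_5/r_4 = 2.01e-3/8.01e-3 = 0.2509.
After j more steps, r_{5+j} ≈ 2.01e-3·ρ^j; need ρ^j ≤ 6.8e-11/2.01e-3 = 3.38308e-08.
j ≥ ln(3.38308e-08)/ln(0.2509) = -17.2019/-1.38270 = 12.441.
So 13 more iterations are needed.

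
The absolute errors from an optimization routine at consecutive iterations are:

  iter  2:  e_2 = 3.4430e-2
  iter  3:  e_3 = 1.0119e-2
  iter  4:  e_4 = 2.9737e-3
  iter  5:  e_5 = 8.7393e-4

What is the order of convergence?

1

Consecutive ratios: e_5/e_4 = 8.7393e-4/2.9737e-3 = 0.293886, e_4/e_3 = 2.9737e-3/1.0119e-2 = 0.293873.
p ≈ ln(0.293886)/ln(0.293873) = -1.2246/-1.2246 ≈ 1.00.
So the convergence is linear (order 1).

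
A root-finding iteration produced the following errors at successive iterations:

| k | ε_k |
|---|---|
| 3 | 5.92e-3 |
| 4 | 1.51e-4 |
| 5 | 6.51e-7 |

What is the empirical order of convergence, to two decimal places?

1.48

p ≈ ln(ε_5/ε_4) / ln(ε_4/ε_3)
  = ln(6.51e-7/1.51e-4) / ln(1.51e-4/5.92e-3)
  = ln(0.00431126) / ln(0.0255068)
  = -5.44653 / -3.66881 ≈ 1.48455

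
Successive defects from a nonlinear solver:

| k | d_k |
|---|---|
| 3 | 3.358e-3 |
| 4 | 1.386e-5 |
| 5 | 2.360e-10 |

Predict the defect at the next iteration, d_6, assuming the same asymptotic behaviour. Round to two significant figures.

First estimate the order: p ≈ ln(d_5/d_4) / ln(d_4/d_3) = ln(2.360e-10/1.386e-5)/ln(1.386e-5/3.358e-3) = ln(1.70274e-05)/ln(0.00412746) ≈ 2.0001.
Then d_6 ≈ d_5·(d_5/d_4)^p = 2.360e-10·(1.70274e-05)^2.0001 = 2.360e-10·2.89614e-10 ≈ 6.835e-20.

6.8e-20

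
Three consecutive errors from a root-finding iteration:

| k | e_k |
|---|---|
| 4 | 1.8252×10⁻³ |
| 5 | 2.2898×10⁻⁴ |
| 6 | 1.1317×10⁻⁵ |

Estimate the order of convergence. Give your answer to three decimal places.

p ≈ ln(e_6/e_5) / ln(e_5/e_4)
  = ln(1.1317×10⁻⁵/2.2898×10⁻⁴) / ln(2.2898×10⁻⁴/1.8252×10⁻³)
  = ln(0.0494235) / ln(0.125455)
  = -3.007329 / -2.075808 ≈ 1.448751

1.449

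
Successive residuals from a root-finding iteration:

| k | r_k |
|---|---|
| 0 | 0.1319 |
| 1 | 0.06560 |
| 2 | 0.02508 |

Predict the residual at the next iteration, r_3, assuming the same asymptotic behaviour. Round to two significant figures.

6.7e-3

First estimate the order: p ≈ ln(r_2/r_1) / ln(r_1/r_0) = ln(0.02508/0.06560)/ln(0.06560/0.1319) = ln(0.382317)/ln(0.497346) ≈ 1.3766.
Then r_3 ≈ r_2·(r_2/r_1)^p = 0.02508·(0.382317)^1.3766 = 0.02508·0.266173 ≈ 0.006676.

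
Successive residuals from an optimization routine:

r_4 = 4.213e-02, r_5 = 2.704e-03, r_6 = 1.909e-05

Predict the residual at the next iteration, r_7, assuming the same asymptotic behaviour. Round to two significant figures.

First estimate the order: p ≈ ln(r_6/r_5) / ln(r_5/r_4) = ln(1.909e-05/2.704e-03)/ln(2.704e-03/4.213e-02) = ln(0.00705991)/ln(0.0641823) ≈ 1.8038.
Then r_7 ≈ r_6·(r_6/r_5)^p = 1.909e-05·(0.00705991)^1.8038 = 1.909e-05·0.000131724 ≈ 2.515e-09.

2.5e-9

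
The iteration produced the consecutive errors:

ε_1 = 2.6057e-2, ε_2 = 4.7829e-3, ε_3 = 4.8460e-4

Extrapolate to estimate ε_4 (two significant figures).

First estimate the order: p ≈ ln(ε_3/ε_2) / ln(ε_2/ε_1) = ln(4.8460e-4/4.7829e-3)/ln(4.7829e-3/2.6057e-2) = ln(0.101319)/ln(0.183555) ≈ 1.3505.
Then ε_4 ≈ ε_3·(ε_3/ε_2)^p = 4.8460e-4·(0.101319)^1.3505 = 4.8460e-4·0.0454136 ≈ 2.201e-05.

2.2e-5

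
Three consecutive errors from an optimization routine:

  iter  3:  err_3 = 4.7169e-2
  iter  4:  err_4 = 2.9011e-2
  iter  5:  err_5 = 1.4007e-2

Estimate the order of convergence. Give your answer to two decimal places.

1.50

p ≈ ln(err_5/err_4) / ln(err_4/err_3)
  = ln(1.4007e-2/2.9011e-2) / ln(2.9011e-2/4.7169e-2)
  = ln(0.482817) / ln(0.615044)
  = -0.72812 / -0.48606 ≈ 1.49800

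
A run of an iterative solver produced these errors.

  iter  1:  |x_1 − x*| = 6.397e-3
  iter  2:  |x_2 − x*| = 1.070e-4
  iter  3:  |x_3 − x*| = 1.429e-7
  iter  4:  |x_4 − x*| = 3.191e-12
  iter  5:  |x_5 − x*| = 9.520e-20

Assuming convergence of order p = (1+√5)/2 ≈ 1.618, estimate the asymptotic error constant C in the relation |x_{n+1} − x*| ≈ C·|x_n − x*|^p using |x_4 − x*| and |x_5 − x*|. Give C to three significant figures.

0.380

C ≈ |x_5 − x*| / |x_4 − x*|^1.618
  = 9.520e-20 / (3.191e-12)^1.618
  = 9.520e-20 / 2.50815e-19 ≈ 0.37956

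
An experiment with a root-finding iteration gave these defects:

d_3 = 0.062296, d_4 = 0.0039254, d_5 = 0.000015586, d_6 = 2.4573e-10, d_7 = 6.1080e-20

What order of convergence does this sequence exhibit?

Consecutive ratios: d_7/d_6 = 6.1080e-20/2.4573e-10 = 2.48565e-10, d_6/d_5 = 2.4573e-10/0.000015586 = 1.57661e-05.
p ≈ ln(2.48565e-10)/ln(1.57661e-05) = -22.1153/-11.0577 ≈ 2.00.
So the convergence is quadratic (order 2).

2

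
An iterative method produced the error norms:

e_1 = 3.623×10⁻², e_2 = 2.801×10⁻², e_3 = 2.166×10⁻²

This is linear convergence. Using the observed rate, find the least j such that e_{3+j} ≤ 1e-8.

57

Rate ρ ≈ e_3/e_2 = 2.166×10⁻²/2.801×10⁻² = 0.7733.
After j more steps, e_{3+j} ≈ 2.166×10⁻²·ρ^j; need ρ^j ≤ 1e-8/2.166×10⁻² = 4.61681e-07.
j ≥ ln(4.61681e-07)/ln(0.7733) = -14.5884/-0.25709 = 56.744.
So 57 more iterations are needed.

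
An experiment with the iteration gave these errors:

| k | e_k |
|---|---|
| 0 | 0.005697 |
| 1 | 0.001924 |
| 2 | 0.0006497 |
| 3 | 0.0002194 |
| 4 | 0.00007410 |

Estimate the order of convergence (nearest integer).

1

Consecutive ratios: e_4/e_3 = 0.00007410/0.0002194 = 0.337739, e_3/e_2 = 0.0002194/0.0006497 = 0.337694.
p ≈ ln(0.337739)/ln(0.337694) = -1.0855/-1.0856 ≈ 1.00.
So the convergence is linear (order 1).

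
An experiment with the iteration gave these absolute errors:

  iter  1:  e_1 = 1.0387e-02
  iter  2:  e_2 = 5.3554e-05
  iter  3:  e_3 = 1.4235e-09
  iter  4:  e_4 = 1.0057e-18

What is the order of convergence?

Consecutive ratios: e_4/e_3 = 1.0057e-18/1.4235e-09 = 7.06498e-10, e_3/e_2 = 1.4235e-09/5.3554e-05 = 2.65806e-05.
p ≈ ln(7.06498e-10)/ln(2.65806e-05) = -21.0707/-10.5353 ≈ 2.00.
So the convergence is quadratic (order 2).

2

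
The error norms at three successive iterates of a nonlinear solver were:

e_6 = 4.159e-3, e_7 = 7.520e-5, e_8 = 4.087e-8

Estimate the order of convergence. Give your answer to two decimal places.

p ≈ ln(e_8/e_7) / ln(e_7/e_6)
  = ln(4.087e-8/7.520e-5) / ln(7.520e-5/4.159e-3)
  = ln(0.000543484) / ln(0.0180813)
  = -7.51751 / -4.01288 ≈ 1.87335

1.87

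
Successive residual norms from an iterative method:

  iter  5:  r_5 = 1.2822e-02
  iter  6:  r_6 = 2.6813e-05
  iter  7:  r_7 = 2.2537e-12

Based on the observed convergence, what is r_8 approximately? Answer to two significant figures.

4.7e-31

First estimate the order: p ≈ ln(r_7/r_6) / ln(r_6/r_5) = ln(2.2537e-12/2.6813e-05)/ln(2.6813e-05/1.2822e-02) = ln(8.40525e-08)/ln(0.00209117) ≈ 2.6405.
Then r_8 ≈ r_7·(r_7/r_6)^p = 2.2537e-12·(8.40525e-08)^2.6405 = 2.2537e-12·2.07623e-19 ≈ 4.679e-31.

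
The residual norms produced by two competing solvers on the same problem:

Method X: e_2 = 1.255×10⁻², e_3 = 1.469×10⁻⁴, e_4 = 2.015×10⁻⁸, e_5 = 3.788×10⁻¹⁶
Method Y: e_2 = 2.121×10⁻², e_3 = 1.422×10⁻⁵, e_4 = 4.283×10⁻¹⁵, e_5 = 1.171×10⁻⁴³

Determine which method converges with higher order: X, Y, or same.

Y

Method X: p ≈ ln(3.788×10⁻¹⁶/2.015×10⁻⁸)/ln(2.015×10⁻⁸/1.469×10⁻⁴) ≈ 2.00.
Method Y: p ≈ ln(1.171×10⁻⁴³/4.283×10⁻¹⁵)/ln(4.283×10⁻¹⁵/1.422×10⁻⁵) ≈ 3.00.
Method Y has the higher order (≈3.0 vs ≈2.0).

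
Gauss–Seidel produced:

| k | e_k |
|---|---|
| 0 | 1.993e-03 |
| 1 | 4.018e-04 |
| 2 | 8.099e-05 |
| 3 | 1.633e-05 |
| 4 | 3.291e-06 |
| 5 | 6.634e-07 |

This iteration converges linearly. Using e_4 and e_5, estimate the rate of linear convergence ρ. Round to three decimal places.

ρ ≈ e_5/e_4 = 6.634e-07/3.291e-06 = 0.20158

0.202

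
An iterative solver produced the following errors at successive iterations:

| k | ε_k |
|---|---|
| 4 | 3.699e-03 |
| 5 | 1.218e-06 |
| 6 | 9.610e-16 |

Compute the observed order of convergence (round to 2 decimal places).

p ≈ ln(ε_6/ε_5) / ln(ε_5/ε_4)
  = ln(9.610e-16/1.218e-06) / ln(1.218e-06/3.699e-03)
  = ln(7.88998e-10) / ln(0.000329278)
  = -20.96026 / -8.01861 ≈ 2.61395

2.61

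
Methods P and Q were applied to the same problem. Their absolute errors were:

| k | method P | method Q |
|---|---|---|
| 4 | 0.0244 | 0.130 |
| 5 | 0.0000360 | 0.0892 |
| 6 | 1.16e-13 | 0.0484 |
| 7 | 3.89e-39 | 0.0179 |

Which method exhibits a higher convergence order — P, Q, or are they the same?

P

Method P: p ≈ ln(3.89e-39/1.16e-13)/ln(1.16e-13/0.0000360) ≈ 3.00.
Method Q: p ≈ ln(0.0179/0.0484)/ln(0.0484/0.0892) ≈ 1.63.
Method P has the higher order (≈3.0 vs ≈1.6).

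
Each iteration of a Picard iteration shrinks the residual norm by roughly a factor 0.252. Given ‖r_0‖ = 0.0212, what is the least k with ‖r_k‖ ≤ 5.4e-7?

After k steps, ‖r_k‖ ≈ 0.0212·0.252^k.
Need 0.252^k ≤ 5.4e-7/0.0212 = 2.54717e-05.
k ≥ ln(2.54717e-05)/ln(0.252) = -10.5779/-1.37833 = 7.674.
Smallest integer k = 8.

8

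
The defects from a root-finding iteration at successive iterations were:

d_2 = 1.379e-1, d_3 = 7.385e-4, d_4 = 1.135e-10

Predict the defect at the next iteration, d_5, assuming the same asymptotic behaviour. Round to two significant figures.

4.1e-31

First estimate the order: p ≈ ln(d_4/d_3) / ln(d_3/d_2) = ln(1.135e-10/7.385e-4)/ln(7.385e-4/1.379e-1) = ln(1.5369e-07)/ln(0.00535533) ≈ 2.9999.
Then d_5 ≈ d_4·(d_4/d_3)^p = 1.135e-10·(1.5369e-07)^2.9999 = 1.135e-10·3.63595e-21 ≈ 4.127e-31.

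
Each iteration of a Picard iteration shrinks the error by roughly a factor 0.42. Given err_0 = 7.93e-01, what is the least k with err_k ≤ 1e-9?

24

After k steps, err_k ≈ 7.93e-01·0.42^k.
Need 0.42^k ≤ 1e-9/7.93e-01 = 1.26103e-09.
k ≥ ln(1.26103e-09)/ln(0.42) = -20.4913/-0.86750 = 23.621.
Smallest integer k = 24.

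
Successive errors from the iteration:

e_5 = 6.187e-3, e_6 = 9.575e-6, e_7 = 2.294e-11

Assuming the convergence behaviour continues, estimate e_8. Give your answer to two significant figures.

First estimate the order: p ≈ ln(e_7/e_6) / ln(e_6/e_5) = ln(2.294e-11/9.575e-6)/ln(9.575e-6/6.187e-3) = ln(2.39582e-06)/ln(0.0015476) ≈ 2.0000.
Then e_8 ≈ e_7·(e_7/e_6)^p = 2.294e-11·(2.39582e-06)^2.0000 = 2.294e-11·5.73995e-12 ≈ 1.317e-22.

1.3e-22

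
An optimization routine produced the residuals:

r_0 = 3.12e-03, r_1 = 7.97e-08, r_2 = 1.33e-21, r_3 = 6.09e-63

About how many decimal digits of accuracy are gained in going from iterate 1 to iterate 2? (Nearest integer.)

Digits gained ≈ log₁₀(r_1/r_2) = log₁₀(7.97e-08/1.33e-21) = log₁₀(5.99248e+13) ≈ 13.778.

14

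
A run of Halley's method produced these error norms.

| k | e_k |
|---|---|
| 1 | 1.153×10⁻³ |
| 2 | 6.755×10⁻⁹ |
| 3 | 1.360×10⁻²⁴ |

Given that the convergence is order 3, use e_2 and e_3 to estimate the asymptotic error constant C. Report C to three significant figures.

C ≈ e_3 / e_2^3
  = 1.360×10⁻²⁴ / (6.755×10⁻⁹)^3
  = 1.360×10⁻²⁴ / 3.08231e-25 ≈ 4.4123

4.41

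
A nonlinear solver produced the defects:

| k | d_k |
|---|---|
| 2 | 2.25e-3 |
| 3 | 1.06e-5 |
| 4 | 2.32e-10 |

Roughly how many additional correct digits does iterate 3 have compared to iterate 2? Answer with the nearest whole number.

2

Digits gained ≈ log₁₀(d_2/d_3) = log₁₀(2.25e-3/1.06e-5) = log₁₀(212.264) ≈ 2.327.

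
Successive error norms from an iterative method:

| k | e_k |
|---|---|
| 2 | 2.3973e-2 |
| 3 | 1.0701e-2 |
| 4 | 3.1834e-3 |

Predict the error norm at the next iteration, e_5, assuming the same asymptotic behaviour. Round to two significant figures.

5.1e-4

First estimate the order: p ≈ ln(e_4/e_3) / ln(e_3/e_2) = ln(3.1834e-3/1.0701e-2)/ln(1.0701e-2/2.3973e-2) = ln(0.297486)/ln(0.446377) ≈ 1.5031.
Then e_5 ≈ e_4·(e_4/e_3)^p = 3.1834e-3·(0.297486)^1.5031 = 3.1834e-3·0.161647 ≈ 0.0005146.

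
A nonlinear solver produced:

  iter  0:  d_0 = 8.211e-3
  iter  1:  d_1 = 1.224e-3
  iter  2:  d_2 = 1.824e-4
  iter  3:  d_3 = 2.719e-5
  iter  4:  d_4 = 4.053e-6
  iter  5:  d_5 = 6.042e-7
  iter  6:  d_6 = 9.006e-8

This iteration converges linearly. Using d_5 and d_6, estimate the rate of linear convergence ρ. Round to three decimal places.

ρ ≈ d_6/d_5 = 9.006e-8/6.042e-7 = 0.14906

0.149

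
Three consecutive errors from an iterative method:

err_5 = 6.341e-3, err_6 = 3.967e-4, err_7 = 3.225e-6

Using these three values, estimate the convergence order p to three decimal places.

p ≈ ln(err_7/err_6) / ln(err_6/err_5)
  = ln(3.225e-6/3.967e-4) / ln(3.967e-4/6.341e-3)
  = ln(0.00812957) / ln(0.0625611)
  = -4.812247 / -2.771612 ≈ 1.736263

1.736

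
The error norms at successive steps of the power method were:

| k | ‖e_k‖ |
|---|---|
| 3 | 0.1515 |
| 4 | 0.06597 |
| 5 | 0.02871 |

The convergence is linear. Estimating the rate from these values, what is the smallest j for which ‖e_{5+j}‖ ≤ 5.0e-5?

Rate ρ ≈ ‖e_5‖/‖e_4‖ = 0.02871/0.06597 = 0.4352.
After j more steps, ‖e_{5+j}‖ ≈ 0.02871·ρ^j; need ρ^j ≤ 5.0e-5/0.02871 = 0.00174155.
j ≥ ln(0.00174155)/ln(0.4352) = -6.3530/-0.83195 = 7.636.
So 8 more iterations are needed.

8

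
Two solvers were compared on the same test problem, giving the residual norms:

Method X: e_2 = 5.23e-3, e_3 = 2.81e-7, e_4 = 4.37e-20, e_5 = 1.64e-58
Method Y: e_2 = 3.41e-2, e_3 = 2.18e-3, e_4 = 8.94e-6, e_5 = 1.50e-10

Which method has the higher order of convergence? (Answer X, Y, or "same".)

Method X: p ≈ ln(1.64e-58/4.37e-20)/ln(4.37e-20/2.81e-7) ≈ 3.00.
Method Y: p ≈ ln(1.50e-10/8.94e-6)/ln(8.94e-6/2.18e-3) ≈ 2.00.
Method X has the higher order (≈3.0 vs ≈2.0).

X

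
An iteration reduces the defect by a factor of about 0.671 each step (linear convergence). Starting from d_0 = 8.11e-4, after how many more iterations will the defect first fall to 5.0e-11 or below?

After k steps, d_k ≈ 8.11e-4·0.671^k.
Need 0.671^k ≤ 5.0e-11/8.11e-4 = 6.16523e-08.
k ≥ ln(6.16523e-08)/ln(0.671) = -16.6018/-0.39899 = 41.610.
Smallest integer k = 42.

42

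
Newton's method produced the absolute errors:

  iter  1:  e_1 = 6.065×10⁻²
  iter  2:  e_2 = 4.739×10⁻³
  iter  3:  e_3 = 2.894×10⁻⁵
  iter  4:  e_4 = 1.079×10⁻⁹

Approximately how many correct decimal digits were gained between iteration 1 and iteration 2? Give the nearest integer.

1

Digits gained ≈ log₁₀(e_1/e_2) = log₁₀(6.065×10⁻²/4.739×10⁻³) = log₁₀(12.7981) ≈ 1.107.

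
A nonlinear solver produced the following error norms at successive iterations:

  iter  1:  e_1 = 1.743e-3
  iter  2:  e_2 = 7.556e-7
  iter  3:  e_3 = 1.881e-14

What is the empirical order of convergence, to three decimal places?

2.261

p ≈ ln(e_3/e_2) / ln(e_2/e_1)
  = ln(1.881e-14/7.556e-7) / ln(7.556e-7/1.743e-3)
  = ln(2.48941e-08) / ln(0.000433505)
  = -17.508635 / -7.743607 ≈ 2.261044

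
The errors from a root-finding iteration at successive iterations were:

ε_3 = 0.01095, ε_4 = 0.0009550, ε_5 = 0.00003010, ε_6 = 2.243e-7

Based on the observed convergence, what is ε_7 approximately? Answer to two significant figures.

First estimate the order: p ≈ ln(ε_6/ε_5) / ln(ε_5/ε_4) = ln(2.243e-7/0.00003010)/ln(0.00003010/0.0009550) = ln(0.00745183)/ln(0.0315183) ≈ 1.4171.
Then ε_7 ≈ ε_6·(ε_6/ε_5)^p = 2.243e-7·(0.00745183)^1.4171 = 2.243e-7·0.00096557 ≈ 2.166e-10.

2.2e-10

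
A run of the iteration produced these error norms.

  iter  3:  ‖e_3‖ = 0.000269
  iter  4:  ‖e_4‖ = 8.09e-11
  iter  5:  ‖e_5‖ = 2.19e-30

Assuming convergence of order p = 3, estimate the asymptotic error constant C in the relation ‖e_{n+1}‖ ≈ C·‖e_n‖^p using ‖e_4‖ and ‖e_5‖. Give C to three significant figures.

4.14

C ≈ ‖e_5‖ / ‖e_4‖^3
  = 2.19e-30 / (8.09e-11)^3
  = 2.19e-30 / 5.29475e-31 ≈ 4.1362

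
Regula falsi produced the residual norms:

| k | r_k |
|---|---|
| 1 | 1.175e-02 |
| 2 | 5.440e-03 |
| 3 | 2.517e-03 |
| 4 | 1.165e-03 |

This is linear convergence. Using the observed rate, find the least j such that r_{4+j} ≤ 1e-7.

13

Rate ρ ≈ r_4/r_3 = 1.165e-03/2.517e-03 = 0.4629.
After j more steps, r_{4+j} ≈ 1.165e-03·ρ^j; need ρ^j ≤ 1e-7/1.165e-03 = 8.58369e-05.
j ≥ ln(8.58369e-05)/ln(0.4629) = -9.3631/-0.77024 = 12.156.
So 13 more iterations are needed.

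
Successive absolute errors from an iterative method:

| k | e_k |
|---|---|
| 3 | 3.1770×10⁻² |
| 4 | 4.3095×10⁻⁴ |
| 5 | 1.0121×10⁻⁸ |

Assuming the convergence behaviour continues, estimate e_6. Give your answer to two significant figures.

First estimate the order: p ≈ ln(e_5/e_4) / ln(e_4/e_3) = ln(1.0121×10⁻⁸/4.3095×10⁻⁴)/ln(4.3095×10⁻⁴/3.1770×10⁻²) = ln(2.34853e-05)/ln(0.0135647) ≈ 2.4787.
Then e_6 ≈ e_5·(e_5/e_4)^p = 1.0121×10⁻⁸·(2.34853e-05)^2.4787 = 1.0121×10⁻⁸·3.35423e-12 ≈ 3.395e-20.

3.4e-20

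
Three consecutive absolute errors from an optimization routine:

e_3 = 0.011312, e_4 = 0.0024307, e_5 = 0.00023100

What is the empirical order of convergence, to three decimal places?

p ≈ ln(e_5/e_4) / ln(e_4/e_3)
  = ln(0.00023100/0.0024307) / ln(0.0024307/0.011312)
  = ln(0.0950344) / ln(0.214878)
  = -2.353516 / -1.537685 ≈ 1.530558

1.531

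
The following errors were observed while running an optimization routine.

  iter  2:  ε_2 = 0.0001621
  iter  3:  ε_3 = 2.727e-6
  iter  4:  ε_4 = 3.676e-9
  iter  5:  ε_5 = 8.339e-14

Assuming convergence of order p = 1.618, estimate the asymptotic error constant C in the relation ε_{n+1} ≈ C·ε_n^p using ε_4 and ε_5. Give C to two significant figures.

C ≈ ε_5 / ε_4^1.618
  = 8.339e-14 / (3.676e-9)^1.618
  = 8.339e-14 / 2.25308e-14 ≈ 3.7011

3.7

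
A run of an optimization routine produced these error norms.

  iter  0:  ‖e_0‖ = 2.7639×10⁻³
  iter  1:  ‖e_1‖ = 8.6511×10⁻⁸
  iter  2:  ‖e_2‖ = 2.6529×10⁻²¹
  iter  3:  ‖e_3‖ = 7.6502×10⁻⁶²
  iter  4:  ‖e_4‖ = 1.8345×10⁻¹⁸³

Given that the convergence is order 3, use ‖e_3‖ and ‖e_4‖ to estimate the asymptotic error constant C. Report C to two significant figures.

4.1

C ≈ ‖e_4‖ / ‖e_3‖^3
  = 1.8345×10⁻¹⁸³ / (7.6502×10⁻⁶²)^3
  = 1.8345×10⁻¹⁸³ / 4.47732e-184 ≈ 4.0973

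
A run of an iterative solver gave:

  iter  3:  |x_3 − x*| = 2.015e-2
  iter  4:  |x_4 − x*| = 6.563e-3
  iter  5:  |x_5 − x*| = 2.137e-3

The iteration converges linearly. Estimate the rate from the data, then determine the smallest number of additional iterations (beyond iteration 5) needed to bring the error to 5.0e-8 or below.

Rate ρ ≈ |x_5 − x*|/|x_4 − x*| = 2.137e-3/6.563e-3 = 0.3256.
After j more steps, |x_{5+j} − x*| ≈ 2.137e-3·ρ^j; need ρ^j ≤ 5.0e-8/2.137e-3 = 2.33973e-05.
j ≥ ln(2.33973e-05)/ln(0.3256) = -10.6629/-1.12209 = 9.503.
So 10 more iterations are needed.

10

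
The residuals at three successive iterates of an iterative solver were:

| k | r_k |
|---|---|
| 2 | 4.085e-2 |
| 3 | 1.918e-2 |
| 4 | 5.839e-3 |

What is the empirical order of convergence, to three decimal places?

p ≈ ln(r_4/r_3) / ln(r_3/r_2)
  = ln(5.839e-3/1.918e-2) / ln(1.918e-2/4.085e-2)
  = ln(0.304432) / ln(0.469523)
  = -1.189308 / -0.756038 ≈ 1.573080

1.573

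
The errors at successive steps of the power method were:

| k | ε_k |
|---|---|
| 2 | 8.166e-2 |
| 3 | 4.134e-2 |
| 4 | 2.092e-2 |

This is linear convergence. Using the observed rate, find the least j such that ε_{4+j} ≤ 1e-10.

Rate ρ ≈ ε_4/ε_3 = 2.092e-2/4.134e-2 = 0.5060.
After j more steps, ε_{4+j} ≈ 2.092e-2·ρ^j; need ρ^j ≤ 1e-10/2.092e-2 = 4.78011e-09.
j ≥ ln(4.78011e-09)/ln(0.5060) = -19.1588/-0.68122 = 28.124.
So 29 more iterations are needed.

29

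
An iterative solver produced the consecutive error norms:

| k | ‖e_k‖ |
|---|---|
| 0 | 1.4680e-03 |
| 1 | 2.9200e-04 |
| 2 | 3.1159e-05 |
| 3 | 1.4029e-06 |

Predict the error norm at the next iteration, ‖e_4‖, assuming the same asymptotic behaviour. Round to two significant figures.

1.9e-8

First estimate the order: p ≈ ln(‖e_3‖/‖e_2‖) / ln(‖e_2‖/‖e_1‖) = ln(1.4029e-06/3.1159e-05)/ln(3.1159e-05/2.9200e-04) = ln(0.0450239)/ln(0.106709) ≈ 1.3856.
Then ‖e_4‖ ≈ ‖e_3‖·(‖e_3‖/‖e_2‖)^p = 1.4029e-06·(0.0450239)^1.3856 = 1.4029e-06·0.0136211 ≈ 1.911e-08.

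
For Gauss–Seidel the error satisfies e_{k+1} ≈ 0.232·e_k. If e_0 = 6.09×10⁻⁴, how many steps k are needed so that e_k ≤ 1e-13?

16

After k steps, e_k ≈ 6.09×10⁻⁴·0.232^k.
Need 0.232^k ≤ 1e-13/6.09×10⁻⁴ = 1.64204e-10.
k ≥ ln(1.64204e-10)/ln(0.232) = -22.5299/-1.46102 = 15.421.
Smallest integer k = 16.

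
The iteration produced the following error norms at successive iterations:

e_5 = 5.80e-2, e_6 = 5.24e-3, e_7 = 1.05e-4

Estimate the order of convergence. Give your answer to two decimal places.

1.63

p ≈ ln(e_7/e_6) / ln(e_6/e_5)
  = ln(1.05e-4/5.24e-3) / ln(5.24e-3/5.80e-2)
  = ln(0.0200382) / ln(0.0903448)
  = -3.91011 / -2.40412 ≈ 1.62642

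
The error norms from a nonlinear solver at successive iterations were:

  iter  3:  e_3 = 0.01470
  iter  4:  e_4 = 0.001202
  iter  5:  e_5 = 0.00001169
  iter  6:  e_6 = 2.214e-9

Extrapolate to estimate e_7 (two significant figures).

2.9e-16

First estimate the order: p ≈ ln(e_6/e_5) / ln(e_5/e_4) = ln(2.214e-9/0.00001169)/ln(0.00001169/0.001202) = ln(0.000189393)/ln(0.00972546) ≈ 1.8501.
Then e_7 ≈ e_6·(e_6/e_5)^p = 2.214e-9·(0.000189393)^1.8501 = 2.214e-9·1.29644e-07 ≈ 2.87e-16.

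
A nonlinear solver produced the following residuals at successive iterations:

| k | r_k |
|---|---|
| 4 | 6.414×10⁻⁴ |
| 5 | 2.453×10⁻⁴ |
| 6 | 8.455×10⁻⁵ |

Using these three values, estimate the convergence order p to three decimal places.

p ≈ ln(r_6/r_5) / ln(r_5/r_4)
  = ln(8.455×10⁻⁵/2.453×10⁻⁴) / ln(2.453×10⁻⁴/6.414×10⁻⁴)
  = ln(0.34468) / ln(0.382445)
  = -1.065139 / -0.961170 ≈ 1.108169

1.108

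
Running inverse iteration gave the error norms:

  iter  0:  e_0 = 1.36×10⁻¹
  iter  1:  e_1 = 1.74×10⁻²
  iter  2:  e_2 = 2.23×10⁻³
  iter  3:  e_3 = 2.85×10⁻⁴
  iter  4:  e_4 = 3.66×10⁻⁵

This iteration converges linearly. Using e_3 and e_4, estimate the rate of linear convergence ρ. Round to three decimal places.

ρ ≈ e_4/e_3 = 3.66×10⁻⁵/2.85×10⁻⁴ = 0.12842

0.128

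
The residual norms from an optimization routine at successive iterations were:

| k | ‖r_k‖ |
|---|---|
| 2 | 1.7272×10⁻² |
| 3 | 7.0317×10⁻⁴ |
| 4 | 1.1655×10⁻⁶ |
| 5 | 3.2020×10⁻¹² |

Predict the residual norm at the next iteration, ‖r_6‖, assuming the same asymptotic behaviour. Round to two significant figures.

2.4e-23

First estimate the order: p ≈ ln(‖r_5‖/‖r_4‖) / ln(‖r_4‖/‖r_3‖) = ln(3.2020×10⁻¹²/1.1655×10⁻⁶)/ln(1.1655×10⁻⁶/7.0317×10⁻⁴) = ln(2.74732e-06)/ln(0.00165749) ≈ 2.0000.
Then ‖r_6‖ ≈ ‖r_5‖·(‖r_5‖/‖r_4‖)^p = 3.2020×10⁻¹²·(2.74732e-06)^2.0000 = 3.2020×10⁻¹²·7.54777e-12 ≈ 2.417e-23.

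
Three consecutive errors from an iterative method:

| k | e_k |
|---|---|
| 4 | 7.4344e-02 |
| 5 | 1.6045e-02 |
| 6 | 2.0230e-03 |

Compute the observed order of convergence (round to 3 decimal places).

p ≈ ln(e_6/e_5) / ln(e_5/e_4)
  = ln(2.0230e-03/1.6045e-02) / ln(1.6045e-02/7.4344e-02)
  = ln(0.126083) / ln(0.215821)
  = -2.070815 / -1.533306 ≈ 1.350556

1.351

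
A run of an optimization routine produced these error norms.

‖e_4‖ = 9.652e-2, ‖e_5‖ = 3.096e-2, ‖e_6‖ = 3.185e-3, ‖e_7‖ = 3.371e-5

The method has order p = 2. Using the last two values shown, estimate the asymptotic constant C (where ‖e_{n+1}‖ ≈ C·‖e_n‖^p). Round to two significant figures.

3.3

C ≈ ‖e_7‖ / ‖e_6‖^2
  = 3.371e-5 / (3.185e-3)^2
  = 3.371e-5 / 1.01442e-05 ≈ 3.3231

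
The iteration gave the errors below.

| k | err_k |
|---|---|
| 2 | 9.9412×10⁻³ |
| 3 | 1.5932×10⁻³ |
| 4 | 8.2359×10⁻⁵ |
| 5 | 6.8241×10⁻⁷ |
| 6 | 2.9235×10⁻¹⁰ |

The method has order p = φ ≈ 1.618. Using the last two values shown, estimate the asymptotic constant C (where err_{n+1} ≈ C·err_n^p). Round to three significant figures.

C ≈ err_6 / err_5^1.618
  = 2.9235×10⁻¹⁰ / (6.8241×10⁻⁷)^1.618
  = 2.9235×10⁻¹⁰ / 1.05557e-10 ≈ 2.7696

2.77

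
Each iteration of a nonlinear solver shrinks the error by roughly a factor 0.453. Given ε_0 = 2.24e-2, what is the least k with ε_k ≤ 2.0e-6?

12

After k steps, ε_k ≈ 2.24e-2·0.453^k.
Need 0.453^k ≤ 2.0e-6/2.24e-2 = 8.92857e-05.
k ≥ ln(8.92857e-05)/ln(0.453) = -9.3237/-0.79186 = 11.774.
Smallest integer k = 12.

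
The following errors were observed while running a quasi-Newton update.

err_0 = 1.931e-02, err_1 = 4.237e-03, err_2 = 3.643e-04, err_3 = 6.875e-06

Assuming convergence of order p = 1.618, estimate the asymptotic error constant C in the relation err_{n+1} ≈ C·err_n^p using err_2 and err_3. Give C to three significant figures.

C ≈ err_3 / err_2^1.618
  = 6.875e-06 / (3.643e-04)^1.618
  = 6.875e-06 / 2.73175e-06 ≈ 2.5167

2.52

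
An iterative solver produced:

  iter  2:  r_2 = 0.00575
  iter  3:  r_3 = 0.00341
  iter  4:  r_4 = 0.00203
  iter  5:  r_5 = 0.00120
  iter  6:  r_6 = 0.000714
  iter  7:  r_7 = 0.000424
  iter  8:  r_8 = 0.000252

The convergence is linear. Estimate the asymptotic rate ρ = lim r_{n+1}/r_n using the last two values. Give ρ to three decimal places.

0.594

ρ ≈ r_8/r_7 = 0.000252/0.000424 = 0.59434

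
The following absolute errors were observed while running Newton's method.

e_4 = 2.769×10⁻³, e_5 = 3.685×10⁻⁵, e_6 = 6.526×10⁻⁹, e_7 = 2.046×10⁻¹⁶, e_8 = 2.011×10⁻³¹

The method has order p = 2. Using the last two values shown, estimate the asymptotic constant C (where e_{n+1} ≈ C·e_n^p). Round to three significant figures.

4.80

C ≈ e_8 / e_7^2
  = 2.011×10⁻³¹ / (2.046×10⁻¹⁶)^2
  = 2.011×10⁻³¹ / 4.18612e-32 ≈ 4.804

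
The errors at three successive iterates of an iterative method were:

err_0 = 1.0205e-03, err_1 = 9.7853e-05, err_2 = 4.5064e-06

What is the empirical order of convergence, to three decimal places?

1.313

p ≈ ln(err_2/err_1) / ln(err_1/err_0)
  = ln(4.5064e-06/9.7853e-05) / ln(9.7853e-05/1.0205e-03)
  = ln(0.0460528) / ln(0.0958873)
  = -3.077967 / -2.344582 ≈ 1.312800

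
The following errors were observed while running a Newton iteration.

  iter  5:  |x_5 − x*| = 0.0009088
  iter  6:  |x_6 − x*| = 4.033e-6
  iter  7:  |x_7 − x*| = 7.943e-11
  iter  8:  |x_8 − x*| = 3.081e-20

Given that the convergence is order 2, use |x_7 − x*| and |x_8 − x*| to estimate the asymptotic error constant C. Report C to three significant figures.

4.88

C ≈ |x_8 − x*| / |x_7 − x*|^2
  = 3.081e-20 / (7.943e-11)^2
  = 3.081e-20 / 6.30912e-21 ≈ 4.8834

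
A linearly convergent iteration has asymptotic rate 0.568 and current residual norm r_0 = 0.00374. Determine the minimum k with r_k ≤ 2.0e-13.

After k steps, r_k ≈ 0.00374·0.568^k.
Need 0.568^k ≤ 2.0e-13/0.00374 = 5.34759e-11.
k ≥ ln(5.34759e-11)/ln(0.568) = -23.6518/-0.56563 = 41.815.
Smallest integer k = 42.

42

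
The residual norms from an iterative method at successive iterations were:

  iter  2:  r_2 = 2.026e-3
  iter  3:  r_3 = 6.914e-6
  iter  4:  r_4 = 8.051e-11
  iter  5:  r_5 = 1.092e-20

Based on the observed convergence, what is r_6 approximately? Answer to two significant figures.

2.0e-40

First estimate the order: p ≈ ln(r_5/r_4) / ln(r_4/r_3) = ln(1.092e-20/8.051e-11)/ln(8.051e-11/6.914e-6) = ln(1.35635e-10)/ln(1.16445e-05) ≈ 2.0000.
Then r_6 ≈ r_5·(r_5/r_4)^p = 1.092e-20·(1.35635e-10)^2.0000 = 1.092e-20·1.83969e-20 ≈ 2.009e-40.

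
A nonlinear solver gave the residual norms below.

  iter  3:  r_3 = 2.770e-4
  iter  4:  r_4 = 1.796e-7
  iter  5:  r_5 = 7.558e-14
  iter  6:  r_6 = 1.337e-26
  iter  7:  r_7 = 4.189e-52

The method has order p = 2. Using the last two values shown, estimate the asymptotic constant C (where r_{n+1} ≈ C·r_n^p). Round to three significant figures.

2.34

C ≈ r_7 / r_6^2
  = 4.189e-52 / (1.337e-26)^2
  = 4.189e-52 / 1.78757e-52 ≈ 2.3434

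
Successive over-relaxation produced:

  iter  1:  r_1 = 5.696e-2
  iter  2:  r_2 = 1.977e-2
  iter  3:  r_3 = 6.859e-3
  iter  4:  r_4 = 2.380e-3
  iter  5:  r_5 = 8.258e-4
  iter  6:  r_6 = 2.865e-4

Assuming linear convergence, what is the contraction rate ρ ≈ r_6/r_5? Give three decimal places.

ρ ≈ r_6/r_5 = 2.865e-4/8.258e-4 = 0.34694

0.347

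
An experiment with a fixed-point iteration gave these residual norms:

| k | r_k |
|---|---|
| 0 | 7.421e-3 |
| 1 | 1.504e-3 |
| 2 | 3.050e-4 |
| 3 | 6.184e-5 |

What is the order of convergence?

Consecutive ratios: r_3/r_2 = 6.184e-5/3.050e-4 = 0.202754, r_2/r_1 = 3.050e-4/1.504e-3 = 0.202793.
p ≈ ln(0.202754)/ln(0.202793) = -1.5958/-1.5956 ≈ 1.00.
So the convergence is linear (order 1).

1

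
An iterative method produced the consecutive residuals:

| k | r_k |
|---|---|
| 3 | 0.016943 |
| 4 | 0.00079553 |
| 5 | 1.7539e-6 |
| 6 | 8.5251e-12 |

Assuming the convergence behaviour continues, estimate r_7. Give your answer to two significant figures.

2.0e-22

First estimate the order: p ≈ ln(r_6/r_5) / ln(r_5/r_4) = ln(8.5251e-12/1.7539e-6)/ln(1.7539e-6/0.00079553) = ln(4.86065e-06)/ln(0.00220469) ≈ 2.0000.
Then r_7 ≈ r_6·(r_6/r_5)^p = 8.5251e-12·(4.86065e-06)^2.0000 = 8.5251e-12·2.36259e-11 ≈ 2.014e-22.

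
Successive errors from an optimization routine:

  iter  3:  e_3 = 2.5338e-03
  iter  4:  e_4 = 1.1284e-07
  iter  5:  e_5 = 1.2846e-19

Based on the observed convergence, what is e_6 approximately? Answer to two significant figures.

2.1e-52

First estimate the order: p ≈ ln(e_5/e_4) / ln(e_4/e_3) = ln(1.2846e-19/1.1284e-07)/ln(1.1284e-07/2.5338e-03) = ln(1.13843e-12)/ln(4.45339e-05) ≈ 2.7449.
Then e_6 ≈ e_5·(e_5/e_4)^p = 1.2846e-19·(1.13843e-12)^2.7449 = 1.2846e-19·1.64345e-33 ≈ 2.111e-52.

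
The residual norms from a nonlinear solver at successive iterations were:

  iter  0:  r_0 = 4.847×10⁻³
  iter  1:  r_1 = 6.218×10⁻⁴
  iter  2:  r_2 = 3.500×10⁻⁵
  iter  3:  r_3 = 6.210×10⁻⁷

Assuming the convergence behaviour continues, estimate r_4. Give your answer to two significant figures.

2.2e-9

First estimate the order: p ≈ ln(r_3/r_2) / ln(r_2/r_1) = ln(6.210×10⁻⁷/3.500×10⁻⁵)/ln(3.500×10⁻⁵/6.218×10⁻⁴) = ln(0.0177429)/ln(0.0562882) ≈ 1.4012.
Then r_4 ≈ r_3·(r_3/r_2)^p = 6.210×10⁻⁷·(0.0177429)^1.4012 = 6.210×10⁻⁷·0.00351992 ≈ 2.186e-09.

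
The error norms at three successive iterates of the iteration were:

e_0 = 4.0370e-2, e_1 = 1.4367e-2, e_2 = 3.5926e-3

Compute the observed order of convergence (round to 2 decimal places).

1.34

p ≈ ln(e_2/e_1) / ln(e_1/e_0)
  = ln(3.5926e-3/1.4367e-2) / ln(1.4367e-2/4.0370e-2)
  = ln(0.250059) / ln(0.355883)
  = -1.38606 / -1.03315 ≈ 1.34159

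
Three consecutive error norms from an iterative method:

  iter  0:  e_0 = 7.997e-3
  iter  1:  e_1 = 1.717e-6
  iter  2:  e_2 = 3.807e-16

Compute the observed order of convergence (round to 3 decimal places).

p ≈ ln(e_2/e_1) / ln(e_1/e_0)
  = ln(3.807e-16/1.717e-6) / ln(1.717e-6/7.997e-3)
  = ln(2.21724e-10) / ln(0.000214706)
  = -22.229588 / -8.446241 ≈ 2.631891

2.632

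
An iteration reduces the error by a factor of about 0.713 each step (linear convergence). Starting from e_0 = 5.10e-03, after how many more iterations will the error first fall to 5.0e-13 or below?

69

After k steps, e_k ≈ 5.10e-03·0.713^k.
Need 0.713^k ≤ 5.0e-13/5.10e-03 = 9.80392e-11.
k ≥ ln(9.80392e-11)/ln(0.713) = -23.0457/-0.33827 = 68.128.
Smallest integer k = 69.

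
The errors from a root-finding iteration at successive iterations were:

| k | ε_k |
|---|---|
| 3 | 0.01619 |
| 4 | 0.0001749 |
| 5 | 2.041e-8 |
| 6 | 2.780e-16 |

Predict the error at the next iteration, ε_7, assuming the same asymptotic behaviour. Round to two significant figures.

First estimate the order: p ≈ ln(ε_6/ε_5) / ln(ε_5/ε_4) = ln(2.780e-16/2.041e-8)/ln(2.041e-8/0.0001749) = ln(1.36208e-08)/ln(0.000116695) ≈ 2.0000.
Then ε_7 ≈ ε_6·(ε_6/ε_5)^p = 2.780e-16·(1.36208e-08)^2.0000 = 2.780e-16·1.85526e-16 ≈ 5.158e-32.

5.2e-32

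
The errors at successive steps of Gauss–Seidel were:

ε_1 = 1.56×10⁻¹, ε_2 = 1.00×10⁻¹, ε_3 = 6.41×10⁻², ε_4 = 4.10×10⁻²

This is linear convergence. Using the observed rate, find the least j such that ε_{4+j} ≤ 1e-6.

Rate ρ ≈ ε_4/ε_3 = 4.10×10⁻²/6.41×10⁻² = 0.6396.
After j more steps, ε_{4+j} ≈ 4.10×10⁻²·ρ^j; need ρ^j ≤ 1e-6/4.10×10⁻² = 2.43902e-05.
j ≥ ln(2.43902e-05)/ln(0.6396) = -10.6213/-0.44691 = 23.766.
So 24 more iterations are needed.

24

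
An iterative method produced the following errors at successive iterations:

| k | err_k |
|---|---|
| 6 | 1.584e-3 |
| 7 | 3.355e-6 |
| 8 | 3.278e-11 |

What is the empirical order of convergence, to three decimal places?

1.874

p ≈ ln(err_8/err_7) / ln(err_7/err_6)
  = ln(3.278e-11/3.355e-6) / ln(3.355e-6/1.584e-3)
  = ln(9.77049e-06) / ln(0.00211806)
  = -11.536144 / -6.157255 ≈ 1.873586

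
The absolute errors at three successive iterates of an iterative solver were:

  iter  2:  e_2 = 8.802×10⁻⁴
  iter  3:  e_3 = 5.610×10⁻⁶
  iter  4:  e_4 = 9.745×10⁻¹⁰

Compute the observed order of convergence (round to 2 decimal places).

1.71

p ≈ ln(e_4/e_3) / ln(e_3/e_2)
  = ln(9.745×10⁻¹⁰/5.610×10⁻⁶) / ln(5.610×10⁻⁶/8.802×10⁻⁴)
  = ln(0.000173708) / ln(0.00637355)
  = -8.65813 / -5.05560 ≈ 1.71258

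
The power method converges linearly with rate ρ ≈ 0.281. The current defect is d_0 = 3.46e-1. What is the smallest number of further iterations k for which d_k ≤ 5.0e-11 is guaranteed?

18

After k steps, d_k ≈ 3.46e-1·0.281^k.
Need 0.281^k ≤ 5.0e-11/3.46e-1 = 1.44509e-10.
k ≥ ln(1.44509e-10)/ln(0.281) = -22.6577/-1.26940 = 17.849.
Smallest integer k = 18.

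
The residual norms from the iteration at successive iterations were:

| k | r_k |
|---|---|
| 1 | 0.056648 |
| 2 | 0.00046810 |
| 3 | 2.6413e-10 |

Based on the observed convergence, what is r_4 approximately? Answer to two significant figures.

First estimate the order: p ≈ ln(r_3/r_2) / ln(r_2/r_1) = ln(2.6413e-10/0.00046810)/ln(0.00046810/0.056648) = ln(5.6426e-07)/ln(0.00826331) ≈ 3.0000.
Then r_4 ≈ r_3·(r_3/r_2)^p = 2.6413e-10·(5.6426e-07)^3.0000 = 2.6413e-10·1.79654e-19 ≈ 4.745e-29.

4.7e-29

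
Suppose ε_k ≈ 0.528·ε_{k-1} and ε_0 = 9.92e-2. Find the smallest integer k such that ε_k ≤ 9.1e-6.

15

After k steps, ε_k ≈ 9.92e-2·0.528^k.
Need 0.528^k ≤ 9.1e-6/9.92e-2 = 9.17339e-05.
k ≥ ln(9.17339e-05)/ln(0.528) = -9.2966/-0.63866 = 14.556.
Smallest integer k = 15.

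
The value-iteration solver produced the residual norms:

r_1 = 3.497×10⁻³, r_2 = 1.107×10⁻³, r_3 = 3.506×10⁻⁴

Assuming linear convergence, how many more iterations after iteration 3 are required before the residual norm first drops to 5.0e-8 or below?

8

Rate ρ ≈ r_3/r_2 = 3.506×10⁻⁴/1.107×10⁻³ = 0.3167.
After j more steps, r_{3+j} ≈ 3.506×10⁻⁴·ρ^j; need ρ^j ≤ 5.0e-8/3.506×10⁻⁴ = 0.000142613.
j ≥ ln(0.000142613)/ln(0.3167) = -8.8554/-1.14980 = 7.702.
So 8 more iterations are needed.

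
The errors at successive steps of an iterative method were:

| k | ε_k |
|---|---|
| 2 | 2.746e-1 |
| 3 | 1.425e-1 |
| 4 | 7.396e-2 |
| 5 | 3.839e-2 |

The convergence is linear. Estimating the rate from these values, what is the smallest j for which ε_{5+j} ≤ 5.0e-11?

32

Rate ρ ≈ ε_5/ε_4 = 3.839e-2/7.396e-2 = 0.5191.
After j more steps, ε_{5+j} ≈ 3.839e-2·ρ^j; need ρ^j ≤ 5.0e-11/3.839e-2 = 1.30242e-09.
j ≥ ln(1.30242e-09)/ln(0.5191) = -20.4590/-0.65566 = 31.204.
So 32 more iterations are needed.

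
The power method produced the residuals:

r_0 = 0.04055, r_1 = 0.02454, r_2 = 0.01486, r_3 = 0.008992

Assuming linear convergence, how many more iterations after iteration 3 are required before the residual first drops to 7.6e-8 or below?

Rate ρ ≈ r_3/r_2 = 0.008992/0.01486 = 0.6051.
After j more steps, r_{3+j} ≈ 0.008992·ρ^j; need ρ^j ≤ 7.6e-8/0.008992 = 8.45196e-06.
j ≥ ln(8.45196e-06)/ln(0.6051) = -11.6811/-0.50236 = 23.252.
So 24 more iterations are needed.

24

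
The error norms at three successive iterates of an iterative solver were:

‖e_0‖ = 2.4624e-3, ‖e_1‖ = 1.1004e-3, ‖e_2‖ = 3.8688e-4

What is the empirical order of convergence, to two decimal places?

p ≈ ln(‖e_2‖/‖e_1‖) / ln(‖e_1‖/‖e_0‖)
  = ln(3.8688e-4/1.1004e-3) / ln(1.1004e-3/2.4624e-3)
  = ln(0.351581) / ln(0.446881)
  = -1.04532 / -0.80546 ≈ 1.29779

1.30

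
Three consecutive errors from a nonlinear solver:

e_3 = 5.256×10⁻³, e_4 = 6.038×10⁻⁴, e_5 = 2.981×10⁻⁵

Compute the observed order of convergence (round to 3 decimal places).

1.390

p ≈ ln(e_5/e_4) / ln(e_4/e_3)
  = ln(2.981×10⁻⁵/6.038×10⁻⁴) / ln(6.038×10⁻⁴/5.256×10⁻³)
  = ln(0.0493707) / ln(0.114878)
  = -3.008398 / -2.163885 ≈ 1.390276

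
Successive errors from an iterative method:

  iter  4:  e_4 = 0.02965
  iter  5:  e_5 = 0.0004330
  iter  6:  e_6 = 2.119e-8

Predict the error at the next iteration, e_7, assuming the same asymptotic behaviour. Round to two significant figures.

1.6e-18

First estimate the order: p ≈ ln(e_6/e_5) / ln(e_5/e_4) = ln(2.119e-8/0.0004330)/ln(0.0004330/0.02965) = ln(4.89376e-05)/ln(0.0146037) ≈ 2.3483.
Then e_7 ≈ e_6·(e_6/e_5)^p = 2.119e-8·(4.89376e-05)^2.3483 = 2.119e-8·7.55071e-11 ≈ 1.6e-18.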